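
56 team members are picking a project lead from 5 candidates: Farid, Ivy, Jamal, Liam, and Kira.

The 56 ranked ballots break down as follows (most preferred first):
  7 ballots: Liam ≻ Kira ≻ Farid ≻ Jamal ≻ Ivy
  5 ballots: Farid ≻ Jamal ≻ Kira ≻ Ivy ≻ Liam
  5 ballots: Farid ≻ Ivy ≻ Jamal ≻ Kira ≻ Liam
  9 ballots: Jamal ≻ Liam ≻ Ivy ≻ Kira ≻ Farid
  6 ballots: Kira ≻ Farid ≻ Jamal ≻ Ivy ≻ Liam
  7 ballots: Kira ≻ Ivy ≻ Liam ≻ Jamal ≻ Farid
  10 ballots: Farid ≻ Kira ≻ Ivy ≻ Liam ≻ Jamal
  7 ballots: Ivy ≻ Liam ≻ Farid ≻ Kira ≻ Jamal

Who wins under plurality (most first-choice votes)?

First-place votes: Farid 20, Ivy 7, Jamal 9, Liam 7, Kira 13.

Farid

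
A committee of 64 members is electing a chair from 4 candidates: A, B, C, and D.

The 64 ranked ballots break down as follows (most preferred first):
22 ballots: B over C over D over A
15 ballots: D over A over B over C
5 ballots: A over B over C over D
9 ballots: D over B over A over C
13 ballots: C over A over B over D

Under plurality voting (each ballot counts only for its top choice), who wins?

D

First-place votes: A 5, B 22, C 13, D 24.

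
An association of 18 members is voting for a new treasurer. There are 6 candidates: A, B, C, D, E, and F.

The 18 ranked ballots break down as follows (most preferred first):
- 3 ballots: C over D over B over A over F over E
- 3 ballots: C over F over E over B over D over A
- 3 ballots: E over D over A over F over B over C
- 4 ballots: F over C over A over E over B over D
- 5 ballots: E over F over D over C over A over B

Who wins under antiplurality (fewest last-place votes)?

F

Last-place votes: A 3, B 5, C 3, D 4, E 3, F 0.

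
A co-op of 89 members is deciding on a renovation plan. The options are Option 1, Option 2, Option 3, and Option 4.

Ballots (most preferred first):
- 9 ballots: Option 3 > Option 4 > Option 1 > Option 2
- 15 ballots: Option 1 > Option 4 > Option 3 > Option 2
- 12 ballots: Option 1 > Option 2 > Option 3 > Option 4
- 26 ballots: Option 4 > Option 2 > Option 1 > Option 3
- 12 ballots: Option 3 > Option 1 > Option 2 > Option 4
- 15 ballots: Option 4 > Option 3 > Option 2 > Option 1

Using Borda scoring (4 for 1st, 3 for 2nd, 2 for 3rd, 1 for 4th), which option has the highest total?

Option 1: 9×2 + 15×4 + 12×4 + 26×2 + 12×3 + 15×1 = 229
Option 2: 9×1 + 15×1 + 12×3 + 26×3 + 12×2 + 15×2 = 192
Option 3: 9×4 + 15×2 + 12×2 + 26×1 + 12×4 + 15×3 = 209
Option 4: 9×3 + 15×3 + 12×1 + 26×4 + 12×1 + 15×4 = 260

Option 4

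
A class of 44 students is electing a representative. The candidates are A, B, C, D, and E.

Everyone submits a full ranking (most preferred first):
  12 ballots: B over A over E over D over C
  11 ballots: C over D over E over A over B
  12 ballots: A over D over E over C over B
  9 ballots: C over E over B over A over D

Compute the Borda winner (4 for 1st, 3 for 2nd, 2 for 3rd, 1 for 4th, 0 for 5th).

A: 12×3 + 11×1 + 12×4 + 9×1 = 104
B: 12×4 + 11×0 + 12×0 + 9×2 = 66
C: 12×0 + 11×4 + 12×1 + 9×4 = 92
D: 12×1 + 11×3 + 12×3 + 9×0 = 81
E: 12×2 + 11×2 + 12×2 + 9×3 = 97

A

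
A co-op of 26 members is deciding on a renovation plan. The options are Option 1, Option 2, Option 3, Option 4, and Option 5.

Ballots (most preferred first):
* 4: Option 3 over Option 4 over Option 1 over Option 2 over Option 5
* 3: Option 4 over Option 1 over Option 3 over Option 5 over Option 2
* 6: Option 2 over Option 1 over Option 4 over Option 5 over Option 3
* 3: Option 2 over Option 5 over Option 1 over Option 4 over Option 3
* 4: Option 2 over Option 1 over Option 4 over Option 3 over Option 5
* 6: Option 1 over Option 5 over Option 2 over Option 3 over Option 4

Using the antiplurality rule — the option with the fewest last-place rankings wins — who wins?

Last-place votes: Option 1 0, Option 2 3, Option 3 9, Option 4 6, Option 5 8.

Option 1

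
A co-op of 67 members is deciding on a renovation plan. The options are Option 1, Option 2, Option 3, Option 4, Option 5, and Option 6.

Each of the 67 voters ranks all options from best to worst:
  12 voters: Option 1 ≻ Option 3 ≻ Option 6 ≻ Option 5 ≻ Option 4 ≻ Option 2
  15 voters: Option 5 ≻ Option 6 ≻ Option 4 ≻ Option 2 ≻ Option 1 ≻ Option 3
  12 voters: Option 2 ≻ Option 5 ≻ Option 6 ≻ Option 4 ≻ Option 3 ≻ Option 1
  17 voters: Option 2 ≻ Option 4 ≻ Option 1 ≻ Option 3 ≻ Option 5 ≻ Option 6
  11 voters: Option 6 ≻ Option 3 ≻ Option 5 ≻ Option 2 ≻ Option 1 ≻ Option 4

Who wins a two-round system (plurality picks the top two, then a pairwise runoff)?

Round 1 first-place votes: Option 1 12, Option 2 29, Option 3 0, Option 4 0, Option 5 15, Option 6 11. Option 2 and Option 5 advance.
Runoff: Option 2 is ranked above Option 5 on 29 ballots, Option 5 above Option 2 on 38.

Option 5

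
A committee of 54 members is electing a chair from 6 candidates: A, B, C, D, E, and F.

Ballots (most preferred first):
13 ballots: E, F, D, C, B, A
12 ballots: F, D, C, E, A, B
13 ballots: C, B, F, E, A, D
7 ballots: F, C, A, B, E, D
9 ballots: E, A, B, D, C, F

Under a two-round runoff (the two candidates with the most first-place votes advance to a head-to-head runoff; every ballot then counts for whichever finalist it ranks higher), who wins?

F

Round 1 first-place votes: A 0, B 0, C 13, D 0, E 22, F 19. E and F advance.
Runoff: E is ranked above F on 22 ballots, F above E on 32.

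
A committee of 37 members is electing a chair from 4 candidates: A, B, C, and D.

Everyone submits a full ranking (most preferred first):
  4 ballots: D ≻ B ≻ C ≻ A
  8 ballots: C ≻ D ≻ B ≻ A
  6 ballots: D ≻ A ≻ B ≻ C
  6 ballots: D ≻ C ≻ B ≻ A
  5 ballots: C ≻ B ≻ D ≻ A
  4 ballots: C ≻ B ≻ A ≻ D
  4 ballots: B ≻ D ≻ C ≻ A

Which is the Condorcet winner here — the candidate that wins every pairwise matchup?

D

D vs A: 33–4
D vs B: 24–13
D vs C: 20–17
D beats every other candidate.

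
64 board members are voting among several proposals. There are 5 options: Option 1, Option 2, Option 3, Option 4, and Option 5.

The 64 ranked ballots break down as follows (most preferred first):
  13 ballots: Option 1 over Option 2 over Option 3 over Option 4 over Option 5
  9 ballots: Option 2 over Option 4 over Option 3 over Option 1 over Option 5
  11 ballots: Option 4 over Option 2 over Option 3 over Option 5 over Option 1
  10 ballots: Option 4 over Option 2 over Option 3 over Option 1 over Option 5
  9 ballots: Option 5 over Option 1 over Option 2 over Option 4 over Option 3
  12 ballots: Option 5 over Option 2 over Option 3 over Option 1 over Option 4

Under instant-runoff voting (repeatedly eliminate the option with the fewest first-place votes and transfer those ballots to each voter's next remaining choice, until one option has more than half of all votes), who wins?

Option 4

Round 1: Option 1 13, Option 2 9, Option 3 0, Option 4 21, Option 5 21. Option 3 eliminated.
Round 2: Option 1 13, Option 2 9, Option 4 21, Option 5 21. Option 2 eliminated.
Round 3: Option 1 13, Option 4 30, Option 5 21. Option 1 eliminated.
Round 4: Option 4 43, Option 5 21. Option 4 has a majority (≥33).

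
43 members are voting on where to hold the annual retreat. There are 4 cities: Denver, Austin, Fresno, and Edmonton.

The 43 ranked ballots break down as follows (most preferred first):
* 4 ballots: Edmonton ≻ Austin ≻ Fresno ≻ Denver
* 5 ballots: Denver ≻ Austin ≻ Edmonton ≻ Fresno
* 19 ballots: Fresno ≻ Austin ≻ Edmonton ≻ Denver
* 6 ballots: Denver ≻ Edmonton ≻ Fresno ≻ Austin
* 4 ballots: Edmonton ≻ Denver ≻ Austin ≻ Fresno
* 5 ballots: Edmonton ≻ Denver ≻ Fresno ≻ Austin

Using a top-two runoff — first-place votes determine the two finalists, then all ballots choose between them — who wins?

Edmonton

Round 1 first-place votes: Denver 11, Austin 0, Fresno 19, Edmonton 13. Fresno and Edmonton advance.
Runoff: Fresno is ranked above Edmonton on 19 ballots, Edmonton above Fresno on 24.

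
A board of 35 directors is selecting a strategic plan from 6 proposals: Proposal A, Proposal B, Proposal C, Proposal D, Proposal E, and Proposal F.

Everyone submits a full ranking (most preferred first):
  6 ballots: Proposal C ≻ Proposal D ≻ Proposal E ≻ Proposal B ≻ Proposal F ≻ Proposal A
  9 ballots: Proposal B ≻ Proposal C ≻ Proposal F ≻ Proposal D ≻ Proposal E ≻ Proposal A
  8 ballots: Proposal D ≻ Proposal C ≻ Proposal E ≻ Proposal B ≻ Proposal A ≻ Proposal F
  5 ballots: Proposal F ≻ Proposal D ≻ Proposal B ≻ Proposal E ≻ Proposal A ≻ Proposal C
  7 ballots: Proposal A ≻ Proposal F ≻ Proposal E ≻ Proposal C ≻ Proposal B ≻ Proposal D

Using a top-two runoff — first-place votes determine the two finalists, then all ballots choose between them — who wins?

Proposal D

Round 1 first-place votes: Proposal A 7, Proposal B 9, Proposal C 6, Proposal D 8, Proposal E 0, Proposal F 5. Proposal B and Proposal D advance.
Runoff: Proposal B is ranked above Proposal D on 16 ballots, Proposal D above Proposal B on 19.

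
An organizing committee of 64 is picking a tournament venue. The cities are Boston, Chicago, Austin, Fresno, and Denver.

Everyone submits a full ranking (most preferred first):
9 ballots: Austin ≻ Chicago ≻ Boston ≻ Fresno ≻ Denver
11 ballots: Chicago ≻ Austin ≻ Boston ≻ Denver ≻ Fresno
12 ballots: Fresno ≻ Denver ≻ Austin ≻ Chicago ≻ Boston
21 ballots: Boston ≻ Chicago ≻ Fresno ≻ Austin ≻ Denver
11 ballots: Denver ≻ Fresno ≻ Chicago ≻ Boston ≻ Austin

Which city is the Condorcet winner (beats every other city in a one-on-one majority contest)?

Chicago vs Boston: 43–21
Chicago vs Austin: 43–21
Chicago vs Fresno: 41–23
Chicago vs Denver: 41–23
Chicago beats every other city.

Chicago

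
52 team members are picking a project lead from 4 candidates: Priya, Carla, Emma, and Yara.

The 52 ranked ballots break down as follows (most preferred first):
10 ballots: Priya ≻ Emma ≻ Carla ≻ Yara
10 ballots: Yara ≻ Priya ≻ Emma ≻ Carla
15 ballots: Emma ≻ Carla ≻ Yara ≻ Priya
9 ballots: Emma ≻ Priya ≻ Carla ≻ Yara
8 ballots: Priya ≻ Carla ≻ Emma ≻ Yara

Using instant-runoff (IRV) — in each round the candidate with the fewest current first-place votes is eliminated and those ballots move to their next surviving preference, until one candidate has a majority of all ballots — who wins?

Round 1: Priya 18, Carla 0, Emma 24, Yara 10. Carla eliminated.
Round 2: Priya 18, Emma 24, Yara 10. Yara eliminated.
Round 3: Priya 28, Emma 24. Priya has a majority (≥27).

Priya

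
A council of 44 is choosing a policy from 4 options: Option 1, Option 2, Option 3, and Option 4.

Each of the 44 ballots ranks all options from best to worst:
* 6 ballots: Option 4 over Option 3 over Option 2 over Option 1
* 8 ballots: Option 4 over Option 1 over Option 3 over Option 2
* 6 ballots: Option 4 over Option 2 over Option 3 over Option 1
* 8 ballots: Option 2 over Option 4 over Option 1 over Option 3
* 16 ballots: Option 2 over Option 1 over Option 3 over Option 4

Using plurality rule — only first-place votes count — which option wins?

First-place votes: Option 1 0, Option 2 24, Option 3 0, Option 4 20.

Option 2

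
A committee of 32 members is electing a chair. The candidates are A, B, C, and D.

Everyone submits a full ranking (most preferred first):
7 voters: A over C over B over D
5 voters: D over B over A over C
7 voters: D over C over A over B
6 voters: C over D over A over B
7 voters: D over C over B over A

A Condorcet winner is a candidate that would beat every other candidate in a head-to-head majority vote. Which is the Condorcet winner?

D vs A: 25–7
D vs B: 25–7
D vs C: 19–13
D beats every other candidate.

D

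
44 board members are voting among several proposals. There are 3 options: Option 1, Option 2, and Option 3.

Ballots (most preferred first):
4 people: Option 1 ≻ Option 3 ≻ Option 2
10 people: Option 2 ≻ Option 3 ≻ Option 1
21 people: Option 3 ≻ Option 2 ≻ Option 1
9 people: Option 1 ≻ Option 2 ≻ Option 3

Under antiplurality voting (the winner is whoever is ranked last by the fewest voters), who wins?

Option 2

Last-place votes: Option 1 31, Option 2 4, Option 3 9.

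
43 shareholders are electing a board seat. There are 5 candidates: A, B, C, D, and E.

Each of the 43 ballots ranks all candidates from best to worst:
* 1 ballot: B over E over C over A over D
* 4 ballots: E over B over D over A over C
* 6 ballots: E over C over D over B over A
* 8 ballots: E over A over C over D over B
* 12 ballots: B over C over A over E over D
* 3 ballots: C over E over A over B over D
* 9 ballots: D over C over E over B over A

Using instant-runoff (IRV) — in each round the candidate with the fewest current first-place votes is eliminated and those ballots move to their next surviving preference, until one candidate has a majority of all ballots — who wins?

Round 1: A 0, B 13, C 3, D 9, E 18. A eliminated.
Round 2: B 13, C 3, D 9, E 18. C eliminated.
Round 3: B 13, D 9, E 21. D eliminated.
Round 4: B 13, E 30. E has a majority (≥22).

E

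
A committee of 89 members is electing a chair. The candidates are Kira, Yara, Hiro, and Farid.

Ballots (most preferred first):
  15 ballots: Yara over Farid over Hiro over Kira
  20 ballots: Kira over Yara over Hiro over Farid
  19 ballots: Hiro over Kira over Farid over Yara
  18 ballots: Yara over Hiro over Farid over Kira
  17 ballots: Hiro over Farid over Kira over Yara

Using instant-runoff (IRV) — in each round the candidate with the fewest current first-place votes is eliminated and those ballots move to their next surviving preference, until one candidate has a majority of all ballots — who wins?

Yara

Round 1: Kira 20, Yara 33, Hiro 36, Farid 0. Farid eliminated.
Round 2: Kira 20, Yara 33, Hiro 36. Kira eliminated.
Round 3: Yara 53, Hiro 36. Yara has a majority (≥45).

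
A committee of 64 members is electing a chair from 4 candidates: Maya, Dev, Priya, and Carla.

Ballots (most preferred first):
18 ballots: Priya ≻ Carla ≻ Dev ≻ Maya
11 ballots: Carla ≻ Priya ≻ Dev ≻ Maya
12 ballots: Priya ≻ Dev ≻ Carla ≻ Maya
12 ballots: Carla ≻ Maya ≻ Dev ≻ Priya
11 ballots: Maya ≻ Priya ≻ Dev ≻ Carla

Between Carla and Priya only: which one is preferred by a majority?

Carla is ranked above Priya on 23 ballots; Priya above Carla on 41.

Priya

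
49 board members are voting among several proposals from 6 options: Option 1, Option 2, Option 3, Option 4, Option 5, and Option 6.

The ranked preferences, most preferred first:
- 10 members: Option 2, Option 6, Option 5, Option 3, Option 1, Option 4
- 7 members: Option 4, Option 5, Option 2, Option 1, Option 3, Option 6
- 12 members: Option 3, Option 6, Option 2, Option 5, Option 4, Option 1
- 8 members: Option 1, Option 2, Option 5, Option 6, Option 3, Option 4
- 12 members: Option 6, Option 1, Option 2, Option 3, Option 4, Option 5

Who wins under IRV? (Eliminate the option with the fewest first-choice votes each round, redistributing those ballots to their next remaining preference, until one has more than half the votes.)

Round 1: Option 1 8, Option 2 10, Option 3 12, Option 4 7, Option 5 0, Option 6 12. Option 5 eliminated.
Round 2: Option 1 8, Option 2 10, Option 3 12, Option 4 7, Option 6 12. Option 4 eliminated.
Round 3: Option 1 8, Option 2 17, Option 3 12, Option 6 12. Option 1 eliminated.
Round 4: Option 2 25, Option 3 12, Option 6 12. Option 2 has a majority (≥25).

Option 2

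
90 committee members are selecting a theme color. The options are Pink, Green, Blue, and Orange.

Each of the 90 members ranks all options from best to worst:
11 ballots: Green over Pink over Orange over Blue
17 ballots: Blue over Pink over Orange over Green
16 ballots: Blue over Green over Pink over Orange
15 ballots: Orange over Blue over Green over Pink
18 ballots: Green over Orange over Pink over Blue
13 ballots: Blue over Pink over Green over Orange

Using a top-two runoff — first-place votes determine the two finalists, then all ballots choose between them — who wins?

Blue

Round 1 first-place votes: Pink 0, Green 29, Blue 46, Orange 15. Blue and Green advance.
Runoff: Blue is ranked above Green on 61 ballots, Green above Blue on 29.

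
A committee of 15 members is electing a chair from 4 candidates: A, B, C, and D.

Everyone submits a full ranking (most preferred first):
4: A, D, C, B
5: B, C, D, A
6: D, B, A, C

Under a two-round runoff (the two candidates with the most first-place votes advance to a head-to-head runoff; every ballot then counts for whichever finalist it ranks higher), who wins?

D

Round 1 first-place votes: A 4, B 5, C 0, D 6. D and B advance.
Runoff: D is ranked above B on 10 ballots, B above D on 5.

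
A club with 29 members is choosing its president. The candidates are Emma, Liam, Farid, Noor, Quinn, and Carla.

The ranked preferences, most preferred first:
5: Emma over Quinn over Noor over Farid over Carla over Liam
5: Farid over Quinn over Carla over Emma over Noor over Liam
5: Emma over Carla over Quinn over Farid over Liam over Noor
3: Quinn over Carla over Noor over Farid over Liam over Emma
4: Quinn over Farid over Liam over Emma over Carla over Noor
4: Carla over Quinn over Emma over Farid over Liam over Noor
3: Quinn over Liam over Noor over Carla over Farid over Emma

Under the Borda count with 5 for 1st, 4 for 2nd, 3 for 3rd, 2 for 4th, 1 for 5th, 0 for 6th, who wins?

Emma: 5×5 + 5×2 + 5×5 + 3×0 + 4×2 + 4×3 + 3×0 = 80
Liam: 5×0 + 5×0 + 5×1 + 3×1 + 4×3 + 4×1 + 3×4 = 36
Farid: 5×2 + 5×5 + 5×2 + 3×2 + 4×4 + 4×2 + 3×1 = 78
Noor: 5×3 + 5×1 + 5×0 + 3×3 + 4×0 + 4×0 + 3×3 = 38
Quinn: 5×4 + 5×4 + 5×3 + 3×5 + 4×5 + 4×4 + 3×5 = 121
Carla: 5×1 + 5×3 + 5×4 + 3×4 + 4×1 + 4×5 + 3×2 = 82

Quinn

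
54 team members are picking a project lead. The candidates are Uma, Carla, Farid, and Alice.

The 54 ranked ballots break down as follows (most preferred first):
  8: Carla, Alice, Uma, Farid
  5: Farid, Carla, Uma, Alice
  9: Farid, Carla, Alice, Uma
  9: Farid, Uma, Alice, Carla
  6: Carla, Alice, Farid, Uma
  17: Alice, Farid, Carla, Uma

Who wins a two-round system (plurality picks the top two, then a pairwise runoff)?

Alice

Round 1 first-place votes: Uma 0, Carla 14, Farid 23, Alice 17. Farid and Alice advance.
Runoff: Farid is ranked above Alice on 23 ballots, Alice above Farid on 31.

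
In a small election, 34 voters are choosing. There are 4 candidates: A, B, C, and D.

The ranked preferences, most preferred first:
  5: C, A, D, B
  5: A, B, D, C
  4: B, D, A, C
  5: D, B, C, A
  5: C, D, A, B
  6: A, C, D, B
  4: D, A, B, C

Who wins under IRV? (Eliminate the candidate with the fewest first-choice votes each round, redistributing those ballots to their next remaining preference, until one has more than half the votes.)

Round 1: A 11, B 4, C 10, D 9. B eliminated.
Round 2: A 11, C 10, D 13. C eliminated.
Round 3: A 16, D 18. D has a majority (≥18).

D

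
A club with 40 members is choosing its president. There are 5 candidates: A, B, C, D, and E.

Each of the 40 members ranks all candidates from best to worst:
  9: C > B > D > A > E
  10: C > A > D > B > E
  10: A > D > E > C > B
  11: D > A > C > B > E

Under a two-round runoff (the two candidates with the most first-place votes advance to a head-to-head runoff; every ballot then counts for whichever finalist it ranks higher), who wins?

Round 1 first-place votes: A 10, B 0, C 19, D 11, E 0. C and D advance.
Runoff: C is ranked above D on 19 ballots, D above C on 21.

D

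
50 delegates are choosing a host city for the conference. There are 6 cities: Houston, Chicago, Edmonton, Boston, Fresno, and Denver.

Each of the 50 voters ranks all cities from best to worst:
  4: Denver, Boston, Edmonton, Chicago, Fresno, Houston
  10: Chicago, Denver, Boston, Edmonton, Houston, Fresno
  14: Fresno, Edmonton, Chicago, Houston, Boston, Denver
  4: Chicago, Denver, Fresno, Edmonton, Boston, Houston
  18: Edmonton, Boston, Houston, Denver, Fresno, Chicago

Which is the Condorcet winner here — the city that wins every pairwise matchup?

Edmonton vs Houston: 50–0
Edmonton vs Chicago: 36–14
Edmonton vs Boston: 36–14
Edmonton vs Fresno: 32–18
Edmonton vs Denver: 32–18
Edmonton beats every other city.

Edmonton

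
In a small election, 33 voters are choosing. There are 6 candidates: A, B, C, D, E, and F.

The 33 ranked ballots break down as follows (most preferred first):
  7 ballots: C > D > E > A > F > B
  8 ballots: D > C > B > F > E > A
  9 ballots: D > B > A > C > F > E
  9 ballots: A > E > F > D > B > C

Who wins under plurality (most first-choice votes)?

D

First-place votes: A 9, B 0, C 7, D 17, E 0, F 0.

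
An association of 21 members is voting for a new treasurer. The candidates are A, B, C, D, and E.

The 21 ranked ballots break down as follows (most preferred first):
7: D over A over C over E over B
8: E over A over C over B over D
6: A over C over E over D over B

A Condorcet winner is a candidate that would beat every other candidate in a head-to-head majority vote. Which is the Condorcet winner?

A vs B: 21–0
A vs C: 21–0
A vs D: 14–7
A vs E: 13–8
A beats every other candidate.

A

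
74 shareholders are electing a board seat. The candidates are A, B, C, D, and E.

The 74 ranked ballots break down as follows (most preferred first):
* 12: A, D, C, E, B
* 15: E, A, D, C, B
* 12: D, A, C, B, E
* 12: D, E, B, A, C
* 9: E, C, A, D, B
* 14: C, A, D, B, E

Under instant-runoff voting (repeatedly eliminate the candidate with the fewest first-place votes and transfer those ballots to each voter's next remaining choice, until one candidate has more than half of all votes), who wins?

D

Round 1: A 12, B 0, C 14, D 24, E 24. B eliminated.
Round 2: A 12, C 14, D 24, E 24. A eliminated.
Round 3: C 14, D 36, E 24. C eliminated.
Round 4: D 50, E 24. D has a majority (≥38).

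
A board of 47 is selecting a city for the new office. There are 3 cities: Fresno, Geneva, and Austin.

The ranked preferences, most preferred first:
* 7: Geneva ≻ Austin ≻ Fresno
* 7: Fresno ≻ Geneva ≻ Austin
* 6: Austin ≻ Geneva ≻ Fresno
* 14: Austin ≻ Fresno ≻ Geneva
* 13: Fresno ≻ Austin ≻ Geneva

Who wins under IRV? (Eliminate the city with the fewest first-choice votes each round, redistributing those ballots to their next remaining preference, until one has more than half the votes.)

Austin

Round 1: Fresno 20, Geneva 7, Austin 20. Geneva eliminated.
Round 2: Fresno 20, Austin 27. Austin has a majority (≥24).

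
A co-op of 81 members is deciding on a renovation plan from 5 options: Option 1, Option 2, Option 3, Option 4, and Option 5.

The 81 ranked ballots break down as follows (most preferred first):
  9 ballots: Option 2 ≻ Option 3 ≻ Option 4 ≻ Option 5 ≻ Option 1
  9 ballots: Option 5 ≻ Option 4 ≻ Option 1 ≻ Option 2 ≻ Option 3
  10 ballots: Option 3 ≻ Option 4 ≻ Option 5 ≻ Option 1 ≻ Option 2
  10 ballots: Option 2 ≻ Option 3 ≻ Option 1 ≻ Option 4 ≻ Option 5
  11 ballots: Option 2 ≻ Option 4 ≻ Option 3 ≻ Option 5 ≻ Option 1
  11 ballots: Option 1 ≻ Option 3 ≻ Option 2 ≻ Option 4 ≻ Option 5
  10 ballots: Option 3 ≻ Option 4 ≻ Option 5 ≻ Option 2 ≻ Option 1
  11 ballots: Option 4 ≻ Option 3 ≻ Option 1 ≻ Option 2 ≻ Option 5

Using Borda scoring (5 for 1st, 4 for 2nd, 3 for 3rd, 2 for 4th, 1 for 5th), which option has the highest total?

Option 1: 9×1 + 9×3 + 10×2 + 10×3 + 11×1 + 11×5 + 10×1 + 11×3 = 195
Option 2: 9×5 + 9×2 + 10×1 + 10×5 + 11×5 + 11×3 + 10×2 + 11×2 = 253
Option 3: 9×4 + 9×1 + 10×5 + 10×4 + 11×3 + 11×4 + 10×5 + 11×4 = 306
Option 4: 9×3 + 9×4 + 10×4 + 10×2 + 11×4 + 11×2 + 10×4 + 11×5 = 284
Option 5: 9×2 + 9×5 + 10×3 + 10×1 + 11×2 + 11×1 + 10×3 + 11×1 = 177

Option 3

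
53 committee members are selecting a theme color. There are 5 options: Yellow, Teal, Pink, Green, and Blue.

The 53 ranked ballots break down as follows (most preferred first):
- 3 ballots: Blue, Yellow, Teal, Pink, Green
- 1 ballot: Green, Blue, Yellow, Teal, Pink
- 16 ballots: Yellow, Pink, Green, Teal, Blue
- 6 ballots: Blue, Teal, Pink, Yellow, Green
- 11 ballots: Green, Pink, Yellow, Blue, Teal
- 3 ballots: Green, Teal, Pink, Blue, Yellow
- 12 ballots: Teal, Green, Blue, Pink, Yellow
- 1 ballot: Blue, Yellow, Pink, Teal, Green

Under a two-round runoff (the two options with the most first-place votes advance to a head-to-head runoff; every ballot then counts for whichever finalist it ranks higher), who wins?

Green

Round 1 first-place votes: Yellow 16, Teal 12, Pink 0, Green 15, Blue 10. Yellow and Green advance.
Runoff: Yellow is ranked above Green on 26 ballots, Green above Yellow on 27.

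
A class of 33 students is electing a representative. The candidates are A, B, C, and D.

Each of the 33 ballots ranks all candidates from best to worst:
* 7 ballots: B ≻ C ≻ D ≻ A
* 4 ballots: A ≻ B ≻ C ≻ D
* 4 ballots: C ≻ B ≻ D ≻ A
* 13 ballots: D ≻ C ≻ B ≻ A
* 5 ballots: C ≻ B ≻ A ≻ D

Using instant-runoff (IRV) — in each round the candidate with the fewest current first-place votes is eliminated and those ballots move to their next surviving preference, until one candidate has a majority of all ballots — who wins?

Round 1: A 4, B 7, C 9, D 13. A eliminated.
Round 2: B 11, C 9, D 13. C eliminated.
Round 3: B 20, D 13. B has a majority (≥17).

B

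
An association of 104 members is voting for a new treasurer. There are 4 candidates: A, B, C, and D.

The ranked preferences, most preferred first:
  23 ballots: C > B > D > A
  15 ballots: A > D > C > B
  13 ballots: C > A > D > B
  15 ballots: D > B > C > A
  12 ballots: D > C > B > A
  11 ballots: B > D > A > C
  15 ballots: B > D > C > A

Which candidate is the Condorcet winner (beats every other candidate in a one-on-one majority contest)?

D

D vs A: 76–28
D vs B: 55–49
D vs C: 68–36
D beats every other candidate.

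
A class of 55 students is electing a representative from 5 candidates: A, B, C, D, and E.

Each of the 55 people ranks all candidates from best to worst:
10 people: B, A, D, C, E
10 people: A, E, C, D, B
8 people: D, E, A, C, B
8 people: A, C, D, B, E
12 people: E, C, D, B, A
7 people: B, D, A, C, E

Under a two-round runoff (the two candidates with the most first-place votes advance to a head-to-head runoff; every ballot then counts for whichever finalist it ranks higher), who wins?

Round 1 first-place votes: A 18, B 17, C 0, D 8, E 12. A and B advance.
Runoff: A is ranked above B on 26 ballots, B above A on 29.

B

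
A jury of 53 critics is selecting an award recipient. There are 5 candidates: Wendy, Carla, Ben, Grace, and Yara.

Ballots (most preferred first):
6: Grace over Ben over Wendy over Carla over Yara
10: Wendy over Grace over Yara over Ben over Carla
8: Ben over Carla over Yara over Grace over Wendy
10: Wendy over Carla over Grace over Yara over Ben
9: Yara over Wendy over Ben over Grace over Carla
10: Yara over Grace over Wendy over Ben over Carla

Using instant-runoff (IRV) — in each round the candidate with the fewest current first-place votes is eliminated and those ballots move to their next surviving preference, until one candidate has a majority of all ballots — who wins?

Yara

Round 1: Wendy 20, Carla 0, Ben 8, Grace 6, Yara 19. Carla eliminated.
Round 2: Wendy 20, Ben 8, Grace 6, Yara 19. Grace eliminated.
Round 3: Wendy 20, Ben 14, Yara 19. Ben eliminated.
Round 4: Wendy 26, Yara 27. Yara has a majority (≥27).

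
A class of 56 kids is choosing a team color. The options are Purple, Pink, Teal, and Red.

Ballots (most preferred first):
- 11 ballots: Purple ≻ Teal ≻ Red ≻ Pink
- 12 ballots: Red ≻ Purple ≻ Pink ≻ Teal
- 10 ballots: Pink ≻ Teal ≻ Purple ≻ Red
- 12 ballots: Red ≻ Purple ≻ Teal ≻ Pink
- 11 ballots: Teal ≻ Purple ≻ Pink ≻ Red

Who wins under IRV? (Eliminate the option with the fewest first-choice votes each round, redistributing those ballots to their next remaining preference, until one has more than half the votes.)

Round 1: Purple 11, Pink 10, Teal 11, Red 24. Pink eliminated.
Round 2: Purple 11, Teal 21, Red 24. Purple eliminated.
Round 3: Teal 32, Red 24. Teal has a majority (≥29).

Teal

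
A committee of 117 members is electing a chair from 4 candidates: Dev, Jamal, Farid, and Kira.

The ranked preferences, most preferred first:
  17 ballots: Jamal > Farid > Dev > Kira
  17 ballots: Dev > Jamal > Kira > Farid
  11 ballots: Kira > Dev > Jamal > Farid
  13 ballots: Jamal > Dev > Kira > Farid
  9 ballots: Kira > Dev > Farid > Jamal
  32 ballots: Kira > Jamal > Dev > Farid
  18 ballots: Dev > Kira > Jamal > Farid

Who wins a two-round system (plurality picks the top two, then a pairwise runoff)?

Round 1 first-place votes: Dev 35, Jamal 30, Farid 0, Kira 52. Kira and Dev advance.
Runoff: Kira is ranked above Dev on 52 ballots, Dev above Kira on 65.

Dev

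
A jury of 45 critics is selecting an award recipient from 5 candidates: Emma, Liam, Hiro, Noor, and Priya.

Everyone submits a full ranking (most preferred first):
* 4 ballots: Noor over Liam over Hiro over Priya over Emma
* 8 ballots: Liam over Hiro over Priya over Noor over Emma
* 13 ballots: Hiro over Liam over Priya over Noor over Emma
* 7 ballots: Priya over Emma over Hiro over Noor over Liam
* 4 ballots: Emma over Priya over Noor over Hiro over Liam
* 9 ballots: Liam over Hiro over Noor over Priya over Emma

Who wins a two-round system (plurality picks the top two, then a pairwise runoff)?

Hiro

Round 1 first-place votes: Emma 4, Liam 17, Hiro 13, Noor 4, Priya 7. Liam and Hiro advance.
Runoff: Liam is ranked above Hiro on 21 ballots, Hiro above Liam on 24.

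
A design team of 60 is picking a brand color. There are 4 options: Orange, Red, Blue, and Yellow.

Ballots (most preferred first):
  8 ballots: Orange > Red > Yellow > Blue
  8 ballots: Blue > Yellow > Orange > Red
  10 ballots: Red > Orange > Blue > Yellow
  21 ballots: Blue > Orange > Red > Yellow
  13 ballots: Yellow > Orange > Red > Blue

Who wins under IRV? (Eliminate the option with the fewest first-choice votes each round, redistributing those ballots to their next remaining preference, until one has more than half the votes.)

Red

Round 1: Orange 8, Red 10, Blue 29, Yellow 13. Orange eliminated.
Round 2: Red 18, Blue 29, Yellow 13. Yellow eliminated.
Round 3: Red 31, Blue 29. Red has a majority (≥31).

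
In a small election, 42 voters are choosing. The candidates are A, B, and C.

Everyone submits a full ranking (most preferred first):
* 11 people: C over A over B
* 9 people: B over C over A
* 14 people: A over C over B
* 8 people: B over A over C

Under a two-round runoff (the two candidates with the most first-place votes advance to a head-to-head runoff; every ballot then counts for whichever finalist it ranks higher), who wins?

A

Round 1 first-place votes: A 14, B 17, C 11. B and A advance.
Runoff: B is ranked above A on 17 ballots, A above B on 25.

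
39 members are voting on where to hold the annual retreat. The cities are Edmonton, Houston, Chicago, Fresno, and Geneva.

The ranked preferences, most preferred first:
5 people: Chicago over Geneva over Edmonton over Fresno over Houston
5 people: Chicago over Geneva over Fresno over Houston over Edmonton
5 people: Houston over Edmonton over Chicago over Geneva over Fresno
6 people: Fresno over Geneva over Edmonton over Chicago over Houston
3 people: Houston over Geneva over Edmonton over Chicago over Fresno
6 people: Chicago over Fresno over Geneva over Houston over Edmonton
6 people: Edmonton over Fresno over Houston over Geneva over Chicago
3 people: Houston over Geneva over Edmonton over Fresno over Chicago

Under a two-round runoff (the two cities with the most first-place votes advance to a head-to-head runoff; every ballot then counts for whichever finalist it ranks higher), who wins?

Chicago

Round 1 first-place votes: Edmonton 6, Houston 11, Chicago 16, Fresno 6, Geneva 0. Chicago and Houston advance.
Runoff: Chicago is ranked above Houston on 22 ballots, Houston above Chicago on 17.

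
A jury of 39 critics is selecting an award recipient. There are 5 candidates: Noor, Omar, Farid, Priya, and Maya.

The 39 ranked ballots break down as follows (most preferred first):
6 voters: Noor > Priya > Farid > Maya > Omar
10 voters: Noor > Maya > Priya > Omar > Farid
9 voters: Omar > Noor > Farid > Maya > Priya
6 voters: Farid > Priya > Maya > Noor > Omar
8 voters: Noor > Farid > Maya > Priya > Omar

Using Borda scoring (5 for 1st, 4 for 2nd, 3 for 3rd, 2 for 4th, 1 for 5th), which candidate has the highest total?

Noor

Noor: 6×5 + 10×5 + 9×4 + 6×2 + 8×5 = 168
Omar: 6×1 + 10×2 + 9×5 + 6×1 + 8×1 = 85
Farid: 6×3 + 10×1 + 9×3 + 6×5 + 8×4 = 117
Priya: 6×4 + 10×3 + 9×1 + 6×4 + 8×2 = 103
Maya: 6×2 + 10×4 + 9×2 + 6×3 + 8×3 = 112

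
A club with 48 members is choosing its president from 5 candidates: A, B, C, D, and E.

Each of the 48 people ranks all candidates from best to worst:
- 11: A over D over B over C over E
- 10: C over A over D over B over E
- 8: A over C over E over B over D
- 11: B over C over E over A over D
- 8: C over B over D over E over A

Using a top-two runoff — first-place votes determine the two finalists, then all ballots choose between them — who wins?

C

Round 1 first-place votes: A 19, B 11, C 18, D 0, E 0. A and C advance.
Runoff: A is ranked above C on 19 ballots, C above A on 29.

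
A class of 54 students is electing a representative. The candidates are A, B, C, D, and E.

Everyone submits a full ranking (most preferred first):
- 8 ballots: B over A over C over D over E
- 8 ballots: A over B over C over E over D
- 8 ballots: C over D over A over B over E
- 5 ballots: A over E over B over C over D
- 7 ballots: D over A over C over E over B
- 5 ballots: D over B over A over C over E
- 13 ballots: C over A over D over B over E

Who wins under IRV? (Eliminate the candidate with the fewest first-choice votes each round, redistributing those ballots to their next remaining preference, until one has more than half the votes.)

A

Round 1: A 13, B 8, C 21, D 12, E 0. E eliminated.
Round 2: A 13, B 8, C 21, D 12. B eliminated.
Round 3: A 21, C 21, D 12. D eliminated.
Round 4: A 33, C 21. A has a majority (≥28).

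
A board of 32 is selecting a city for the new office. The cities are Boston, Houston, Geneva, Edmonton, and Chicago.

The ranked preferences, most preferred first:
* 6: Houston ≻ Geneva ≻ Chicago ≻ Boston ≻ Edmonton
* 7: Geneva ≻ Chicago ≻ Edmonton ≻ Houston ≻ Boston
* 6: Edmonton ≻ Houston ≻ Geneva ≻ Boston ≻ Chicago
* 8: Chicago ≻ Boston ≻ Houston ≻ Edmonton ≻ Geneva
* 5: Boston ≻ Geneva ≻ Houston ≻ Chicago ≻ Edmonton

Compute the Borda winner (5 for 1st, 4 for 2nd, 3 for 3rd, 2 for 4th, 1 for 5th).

Boston: 6×2 + 7×1 + 6×2 + 8×4 + 5×5 = 88
Houston: 6×5 + 7×2 + 6×4 + 8×3 + 5×3 = 107
Geneva: 6×4 + 7×5 + 6×3 + 8×1 + 5×4 = 105
Edmonton: 6×1 + 7×3 + 6×5 + 8×2 + 5×1 = 78
Chicago: 6×3 + 7×4 + 6×1 + 8×5 + 5×2 = 102

Houston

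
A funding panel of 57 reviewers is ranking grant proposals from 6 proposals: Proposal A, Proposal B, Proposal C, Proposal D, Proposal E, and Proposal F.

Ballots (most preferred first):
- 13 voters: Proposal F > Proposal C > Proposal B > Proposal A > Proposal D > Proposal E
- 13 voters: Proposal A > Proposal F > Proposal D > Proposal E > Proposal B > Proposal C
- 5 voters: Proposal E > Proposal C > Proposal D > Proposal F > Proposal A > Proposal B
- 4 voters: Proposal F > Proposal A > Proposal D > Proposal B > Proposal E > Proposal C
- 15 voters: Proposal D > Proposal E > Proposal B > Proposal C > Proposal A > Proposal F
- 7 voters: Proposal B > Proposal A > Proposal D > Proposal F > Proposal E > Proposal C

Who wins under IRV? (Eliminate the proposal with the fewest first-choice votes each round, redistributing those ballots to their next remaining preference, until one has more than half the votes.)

Proposal A

Round 1: Proposal A 13, Proposal B 7, Proposal C 0, Proposal D 15, Proposal E 5, Proposal F 17. Proposal C eliminated.
Round 2: Proposal A 13, Proposal B 7, Proposal D 15, Proposal E 5, Proposal F 17. Proposal E eliminated.
Round 3: Proposal A 13, Proposal B 7, Proposal D 20, Proposal F 17. Proposal B eliminated.
Round 4: Proposal A 20, Proposal D 20, Proposal F 17. Proposal F eliminated.
Round 5: Proposal A 37, Proposal D 20. Proposal A has a majority (≥29).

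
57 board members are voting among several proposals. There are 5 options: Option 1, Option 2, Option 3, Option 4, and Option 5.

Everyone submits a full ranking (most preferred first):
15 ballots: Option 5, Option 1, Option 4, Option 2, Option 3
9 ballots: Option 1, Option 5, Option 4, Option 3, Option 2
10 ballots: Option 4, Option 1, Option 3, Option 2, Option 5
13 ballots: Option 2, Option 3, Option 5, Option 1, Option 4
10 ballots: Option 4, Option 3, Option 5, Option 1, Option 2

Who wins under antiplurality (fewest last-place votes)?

Option 1

Last-place votes: Option 1 0, Option 2 19, Option 3 15, Option 4 13, Option 5 10.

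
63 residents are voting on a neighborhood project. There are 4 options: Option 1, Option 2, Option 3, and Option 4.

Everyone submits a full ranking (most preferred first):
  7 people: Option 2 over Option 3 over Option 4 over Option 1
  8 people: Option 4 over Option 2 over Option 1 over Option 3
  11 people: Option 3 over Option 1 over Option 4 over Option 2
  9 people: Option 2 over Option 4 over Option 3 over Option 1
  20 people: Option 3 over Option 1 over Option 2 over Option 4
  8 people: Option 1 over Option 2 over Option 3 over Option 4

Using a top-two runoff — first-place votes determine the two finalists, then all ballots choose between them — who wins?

Option 2

Round 1 first-place votes: Option 1 8, Option 2 16, Option 3 31, Option 4 8. Option 3 and Option 2 advance.
Runoff: Option 3 is ranked above Option 2 on 31 ballots, Option 2 above Option 3 on 32.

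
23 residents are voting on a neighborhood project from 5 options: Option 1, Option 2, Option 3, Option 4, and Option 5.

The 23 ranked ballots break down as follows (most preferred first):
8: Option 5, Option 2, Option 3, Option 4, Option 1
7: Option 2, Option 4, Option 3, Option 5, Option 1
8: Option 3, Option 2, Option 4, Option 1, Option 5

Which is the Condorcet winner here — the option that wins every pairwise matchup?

Option 2 vs Option 1: 23–0
Option 2 vs Option 3: 15–8
Option 2 vs Option 4: 23–0
Option 2 vs Option 5: 15–8
Option 2 beats every other option.

Option 2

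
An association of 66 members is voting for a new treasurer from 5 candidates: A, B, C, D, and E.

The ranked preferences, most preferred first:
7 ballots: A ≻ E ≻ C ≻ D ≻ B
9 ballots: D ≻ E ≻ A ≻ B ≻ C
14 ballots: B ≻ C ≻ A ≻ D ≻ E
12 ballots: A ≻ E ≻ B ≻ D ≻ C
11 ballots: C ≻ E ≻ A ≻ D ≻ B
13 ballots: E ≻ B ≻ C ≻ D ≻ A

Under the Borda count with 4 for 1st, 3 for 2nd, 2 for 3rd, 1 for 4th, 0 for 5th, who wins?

A: 7×4 + 9×2 + 14×2 + 12×4 + 11×2 + 13×0 = 144
B: 7×0 + 9×1 + 14×4 + 12×2 + 11×0 + 13×3 = 128
C: 7×2 + 9×0 + 14×3 + 12×0 + 11×4 + 13×2 = 126
D: 7×1 + 9×4 + 14×1 + 12×1 + 11×1 + 13×1 = 93
E: 7×3 + 9×3 + 14×0 + 12×3 + 11×3 + 13×4 = 169

E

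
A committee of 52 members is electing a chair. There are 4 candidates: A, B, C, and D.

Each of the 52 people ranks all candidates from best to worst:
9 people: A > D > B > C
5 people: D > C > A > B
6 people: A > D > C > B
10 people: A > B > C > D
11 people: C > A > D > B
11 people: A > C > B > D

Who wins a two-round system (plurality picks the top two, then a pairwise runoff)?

Round 1 first-place votes: A 36, B 0, C 11, D 5. A and C advance.
Runoff: A is ranked above C on 36 ballots, C above A on 16.

A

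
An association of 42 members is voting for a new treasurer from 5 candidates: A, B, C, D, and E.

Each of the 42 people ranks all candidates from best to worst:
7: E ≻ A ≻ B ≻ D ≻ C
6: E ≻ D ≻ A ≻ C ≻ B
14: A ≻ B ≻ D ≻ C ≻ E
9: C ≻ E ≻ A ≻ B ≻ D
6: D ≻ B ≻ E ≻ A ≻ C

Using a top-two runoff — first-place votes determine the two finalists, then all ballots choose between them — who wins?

E

Round 1 first-place votes: A 14, B 0, C 9, D 6, E 13. A and E advance.
Runoff: A is ranked above E on 14 ballots, E above A on 28.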